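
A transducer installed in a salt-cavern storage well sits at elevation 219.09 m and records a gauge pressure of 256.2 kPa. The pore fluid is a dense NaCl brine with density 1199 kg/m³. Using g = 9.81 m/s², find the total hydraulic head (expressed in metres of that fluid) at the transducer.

h ≈ 240.87 m

ψ = P/(ρg) = 256.2×1000 / (1199 × 9.81) = 21.78 m.
h = z + ψ = 219.09 + 21.78 = 240.87 m.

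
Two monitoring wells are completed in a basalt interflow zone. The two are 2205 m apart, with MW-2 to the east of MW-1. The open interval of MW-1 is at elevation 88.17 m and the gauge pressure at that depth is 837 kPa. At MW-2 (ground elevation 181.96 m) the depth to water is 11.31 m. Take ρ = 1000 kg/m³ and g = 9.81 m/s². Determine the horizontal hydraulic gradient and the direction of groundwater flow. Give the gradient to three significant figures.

i ≈ 0.00129; groundwater flows toward the east

Pressure head at MW-1: ψ = P/(ρg) = 837×1000 / (1000 × 9.81) = 85.32 m.
Total head at MW-1: h = z + ψ = 88.17 + 85.32 = 173.49 m.
Total head at MW-2: h = 181.96 − 11.31 = 170.65 m.
Head difference: h(MW-1) − h(MW-2) = 173.49 − 170.65 = 2.84 m.
Hydraulic gradient: i = |Δh| / L = 2.84 / 2205 = 0.00129.
Flow is from higher to lower head: from MW-1 toward MW-2, i.e. toward the east.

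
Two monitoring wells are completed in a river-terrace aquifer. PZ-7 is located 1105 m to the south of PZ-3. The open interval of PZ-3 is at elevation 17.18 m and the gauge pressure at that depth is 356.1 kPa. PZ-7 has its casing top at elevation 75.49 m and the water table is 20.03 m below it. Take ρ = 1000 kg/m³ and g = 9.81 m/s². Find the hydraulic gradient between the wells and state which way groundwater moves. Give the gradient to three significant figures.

Pressure head at PZ-3: ψ = P/(ρg) = 356.1×1000 / (1000 × 9.81) = 36.30 m.
Total head at PZ-3: h = z + ψ = 17.18 + 36.30 = 53.48 m.
Total head at PZ-7: h = 75.49 − 20.03 = 55.46 m.
Head difference: h(PZ-3) − h(PZ-7) = 53.48 − 55.46 = -1.98 m.
Hydraulic gradient: i = |Δh| / L = 1.98 / 1105 = 0.00179.
Flow is from higher to lower head: from PZ-7 toward PZ-3, i.e. toward the north.

i ≈ 0.00179; groundwater flows toward the north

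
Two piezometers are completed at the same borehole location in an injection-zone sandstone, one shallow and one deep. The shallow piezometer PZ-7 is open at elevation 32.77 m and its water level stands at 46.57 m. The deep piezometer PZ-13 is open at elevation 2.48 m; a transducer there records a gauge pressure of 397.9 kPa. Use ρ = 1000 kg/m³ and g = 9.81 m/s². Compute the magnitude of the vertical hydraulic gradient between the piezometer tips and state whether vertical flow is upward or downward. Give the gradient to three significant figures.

Total head at PZ-7: h = 46.57 m (water level in the standpipe).
Pressure head at PZ-13: ψ = P/(ρg) = 397.9×1000 / (1000 × 9.81) = 40.56 m.
Total head at PZ-13: h = z + ψ = 2.48 + 40.56 = 43.04 m.
Δh = h(PZ-7) − h(PZ-13) = 46.57 − 43.04 = 3.53 m.
Vertical separation Δz = 32.77 − 2.48 = 30.29 m.
|i_v| = |Δh| / Δz = 3.53 / 30.29 = 0.117.
Head is higher in the shallow piezometer, so vertical flow is downward (recharge condition).

|i_v| ≈ 0.117; vertical flow is downward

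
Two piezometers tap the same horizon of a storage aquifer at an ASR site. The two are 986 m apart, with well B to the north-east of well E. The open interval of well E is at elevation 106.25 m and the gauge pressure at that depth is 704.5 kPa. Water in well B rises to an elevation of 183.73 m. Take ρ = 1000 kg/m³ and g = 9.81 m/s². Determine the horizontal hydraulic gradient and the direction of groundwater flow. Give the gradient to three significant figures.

Pressure head at well E: ψ = P/(ρg) = 704.5×1000 / (1000 × 9.81) = 71.81 m.
Total head at well E: h = z + ψ = 106.25 + 71.81 = 178.06 m.
Total head at well B: h = 183.73 m (water level in the piezometer is the total head).
Head difference: h(well E) − h(well B) = 178.06 − 183.73 = -5.67 m.
Hydraulic gradient: i = |Δh| / L = 5.67 / 986 = 0.00575.
Flow is from higher to lower head: from well B toward well E, i.e. toward the south-west.

i ≈ 0.00575; groundwater flows toward the south-west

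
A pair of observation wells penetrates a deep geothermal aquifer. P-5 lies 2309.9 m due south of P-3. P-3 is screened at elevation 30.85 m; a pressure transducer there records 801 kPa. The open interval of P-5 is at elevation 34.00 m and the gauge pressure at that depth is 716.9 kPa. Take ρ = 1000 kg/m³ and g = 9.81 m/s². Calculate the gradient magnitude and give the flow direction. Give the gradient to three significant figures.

Pressure head at P-3: ψ = P/(ρg) = 801×1000 / (1000 × 9.81) = 81.65 m.
Total head at P-3: h = z + ψ = 30.85 + 81.65 = 112.50 m.
Pressure head at P-5: ψ = P/(ρg) = 716.9×1000 / (1000 × 9.81) = 73.08 m.
Total head at P-5: h = z + ψ = 34.00 + 73.08 = 107.08 m.
Head difference: h(P-3) − h(P-5) = 112.50 − 107.08 = 5.42 m.
Hydraulic gradient: i = |Δh| / L = 5.42 / 2309.9 = 0.00235.
Flow is from higher to lower head: from P-3 toward P-5, i.e. toward the south.

i ≈ 0.00235; groundwater flows toward the south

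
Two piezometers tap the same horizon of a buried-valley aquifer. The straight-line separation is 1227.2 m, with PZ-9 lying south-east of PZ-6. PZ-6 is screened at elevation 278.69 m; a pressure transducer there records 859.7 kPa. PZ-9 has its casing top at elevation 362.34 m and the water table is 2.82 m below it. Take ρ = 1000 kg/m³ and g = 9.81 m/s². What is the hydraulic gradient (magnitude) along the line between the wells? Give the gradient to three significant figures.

i ≈ 0.00555

Pressure head at PZ-6: ψ = P/(ρg) = 859.7×1000 / (1000 × 9.81) = 87.64 m.
Total head at PZ-6: h = z + ψ = 278.69 + 87.64 = 366.33 m.
Total head at PZ-9: h = 362.34 − 2.82 = 359.52 m.
Head difference: h(PZ-6) − h(PZ-9) = 366.33 − 359.52 = 6.81 m.
Hydraulic gradient: i = |Δh| / L = 6.81 / 1227.2 = 0.00555.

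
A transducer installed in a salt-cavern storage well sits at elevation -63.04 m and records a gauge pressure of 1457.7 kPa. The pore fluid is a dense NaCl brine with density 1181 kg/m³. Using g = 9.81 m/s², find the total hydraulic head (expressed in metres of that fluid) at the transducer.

h ≈ 62.78 m

ψ = P/(ρg) = 1457.7×1000 / (1181 × 9.81) = 125.82 m.
h = z + ψ = -63.04 + 125.82 = 62.78 m.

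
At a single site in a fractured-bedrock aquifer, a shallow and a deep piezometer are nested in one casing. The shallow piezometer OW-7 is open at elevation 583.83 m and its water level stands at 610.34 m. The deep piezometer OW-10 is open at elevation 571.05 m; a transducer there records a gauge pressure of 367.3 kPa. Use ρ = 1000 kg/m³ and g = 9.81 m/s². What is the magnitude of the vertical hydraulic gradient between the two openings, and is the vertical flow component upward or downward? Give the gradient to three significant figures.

|i_v| ≈ 0.145; vertical flow is downward

Total head at OW-7: h = 610.34 m (water level in the standpipe).
Pressure head at OW-10: ψ = P/(ρg) = 367.3×1000 / (1000 × 9.81) = 37.44 m.
Total head at OW-10: h = z + ψ = 571.05 + 37.44 = 608.49 m.
Δh = h(OW-7) − h(OW-10) = 610.34 − 608.49 = 1.85 m.
Vertical separation Δz = 583.83 − 571.05 = 12.78 m.
|i_v| = |Δh| / Δz = 1.85 / 12.78 = 0.145.
Head is higher in the shallow piezometer, so vertical flow is downward (recharge condition).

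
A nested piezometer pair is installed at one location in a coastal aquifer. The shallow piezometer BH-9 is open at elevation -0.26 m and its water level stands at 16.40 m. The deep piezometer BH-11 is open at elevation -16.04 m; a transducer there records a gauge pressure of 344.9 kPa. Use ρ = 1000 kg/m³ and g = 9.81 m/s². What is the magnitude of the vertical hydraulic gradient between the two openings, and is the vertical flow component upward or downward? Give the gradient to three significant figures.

Total head at BH-9: h = 16.40 m (water level in the standpipe).
Pressure head at BH-11: ψ = P/(ρg) = 344.9×1000 / (1000 × 9.81) = 35.16 m.
Total head at BH-11: h = z + ψ = -16.04 + 35.16 = 19.12 m.
Δh = h(BH-9) − h(BH-11) = 16.40 − 19.12 = -2.72 m.
Vertical separation Δz = -0.26 − (-16.04) = 15.78 m.
|i_v| = |Δh| / Δz = 2.72 / 15.78 = 0.172.
Head is higher in the deep piezometer, so vertical flow is upward (discharge condition).

|i_v| ≈ 0.172; vertical flow is upward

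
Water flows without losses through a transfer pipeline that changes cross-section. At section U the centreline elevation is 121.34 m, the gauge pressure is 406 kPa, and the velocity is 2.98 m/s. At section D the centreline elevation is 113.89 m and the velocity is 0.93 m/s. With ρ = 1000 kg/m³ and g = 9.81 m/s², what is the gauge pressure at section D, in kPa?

P₂ ≈ 483 kPa

Pressure head at U: ψ₁ = P₁/(ρg) = 406×1000 / (1000 × 9.81) = 41.39 m.
Velocity heads: v₁²/2g = 2.98²/19.62 = 0.453 m; v₂²/2g = 0.93²/19.62 = 0.044 m.
Total head H = z₁ + ψ₁ + v₁²/2g = 121.34 + 41.39 + 0.453 = 163.18 m.
ψ₂ = H − z₂ − v₂²/2g = 163.18 − 113.89 − 0.044 = 49.25 m.
P₂ = ρgψ₂ = 1000 × 9.81 × 49.25 ≈ 483 kPa.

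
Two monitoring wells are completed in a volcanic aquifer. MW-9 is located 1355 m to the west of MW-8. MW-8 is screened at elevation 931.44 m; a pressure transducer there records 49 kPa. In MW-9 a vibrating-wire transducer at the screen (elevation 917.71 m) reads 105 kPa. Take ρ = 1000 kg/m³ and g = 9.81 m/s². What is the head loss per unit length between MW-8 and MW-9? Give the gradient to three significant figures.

Pressure head at MW-8: ψ = P/(ρg) = 49×1000 / (1000 × 9.81) = 4.99 m.
Total head at MW-8: h = z + ψ = 931.44 + 4.99 = 936.43 m.
Pressure head at MW-9: ψ = P/(ρg) = 105×1000 / (1000 × 9.81) = 10.70 m.
Total head at MW-9: h = z + ψ = 917.71 + 10.70 = 928.41 m.
Head difference: h(MW-8) − h(MW-9) = 936.43 − 928.41 = 8.02 m.
Hydraulic gradient: i = |Δh| / L = 8.02 / 1355 = 0.00592.

i ≈ 0.00592 m/m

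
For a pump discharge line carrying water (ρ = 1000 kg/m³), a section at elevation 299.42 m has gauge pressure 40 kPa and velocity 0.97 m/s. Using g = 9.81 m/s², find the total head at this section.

h ≈ 303.55 m

Pressure head ψ = P/(ρg) = 40×1000 / (1000 × 9.81) = 4.08 m.
Velocity head = v²/(2g) = 0.97² / (2 × 9.81) = 0.048 m.
h = z + ψ + v²/(2g) = 299.42 + 4.08 + 0.048 = 303.55 m.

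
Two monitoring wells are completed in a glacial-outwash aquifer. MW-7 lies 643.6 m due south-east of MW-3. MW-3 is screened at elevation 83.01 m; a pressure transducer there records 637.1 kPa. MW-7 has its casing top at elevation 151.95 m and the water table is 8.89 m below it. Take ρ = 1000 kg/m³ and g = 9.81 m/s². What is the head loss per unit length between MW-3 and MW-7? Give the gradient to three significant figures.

Pressure head at MW-3: ψ = P/(ρg) = 637.1×1000 / (1000 × 9.81) = 64.94 m.
Total head at MW-3: h = z + ψ = 83.01 + 64.94 = 147.95 m.
Total head at MW-7: h = 151.95 − 8.89 = 143.06 m.
Head difference: h(MW-3) − h(MW-7) = 147.95 − 143.06 = 4.89 m.
Hydraulic gradient: i = |Δh| / L = 4.89 / 643.6 = 0.00760.

i ≈ 0.00760 m/m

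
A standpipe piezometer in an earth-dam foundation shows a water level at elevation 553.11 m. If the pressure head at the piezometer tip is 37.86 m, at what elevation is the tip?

z = h − ψ = 553.11 − 37.86 = 515.25 m.

z ≈ 515.25 m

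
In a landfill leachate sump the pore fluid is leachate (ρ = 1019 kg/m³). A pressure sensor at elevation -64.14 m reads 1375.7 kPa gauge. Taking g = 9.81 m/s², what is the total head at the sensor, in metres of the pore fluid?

ψ = P/(ρg) = 1375.7×1000 / (1019 × 9.81) = 137.62 m.
h = z + ψ = -64.14 + 137.62 = 73.48 m.

h ≈ 73.48 m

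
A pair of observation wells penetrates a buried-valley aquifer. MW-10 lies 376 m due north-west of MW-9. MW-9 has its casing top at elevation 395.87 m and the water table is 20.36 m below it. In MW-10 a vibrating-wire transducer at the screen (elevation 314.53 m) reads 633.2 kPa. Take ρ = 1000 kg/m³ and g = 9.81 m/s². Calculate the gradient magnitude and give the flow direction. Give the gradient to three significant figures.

Total head at MW-9: h = 395.87 − 20.36 = 375.51 m.
Pressure head at MW-10: ψ = P/(ρg) = 633.2×1000 / (1000 × 9.81) = 64.55 m.
Total head at MW-10: h = z + ψ = 314.53 + 64.55 = 379.08 m.
Head difference: h(MW-9) − h(MW-10) = 375.51 − 379.08 = -3.57 m.
Hydraulic gradient: i = |Δh| / L = 3.57 / 376 = 0.00949.
Flow is from higher to lower head: from MW-10 toward MW-9, i.e. toward the south-east.

i ≈ 0.00949; groundwater flows toward the south-east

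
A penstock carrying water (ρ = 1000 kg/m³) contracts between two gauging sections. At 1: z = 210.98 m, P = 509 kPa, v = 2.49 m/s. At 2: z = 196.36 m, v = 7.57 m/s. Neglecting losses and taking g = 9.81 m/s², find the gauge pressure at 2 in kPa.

P₂ ≈ 627 kPa

Pressure head at 1: ψ₁ = P₁/(ρg) = 509×1000 / (1000 × 9.81) = 51.89 m.
Velocity heads: v₁²/2g = 2.49²/19.62 = 0.316 m; v₂²/2g = 7.57²/19.62 = 2.921 m.
Total head H = z₁ + ψ₁ + v₁²/2g = 210.98 + 51.89 + 0.316 = 263.19 m.
ψ₂ = H − z₂ − v₂²/2g = 263.19 − 196.36 − 2.921 = 63.91 m.
P₂ = ρgψ₂ = 1000 × 9.81 × 63.91 ≈ 627 kPa.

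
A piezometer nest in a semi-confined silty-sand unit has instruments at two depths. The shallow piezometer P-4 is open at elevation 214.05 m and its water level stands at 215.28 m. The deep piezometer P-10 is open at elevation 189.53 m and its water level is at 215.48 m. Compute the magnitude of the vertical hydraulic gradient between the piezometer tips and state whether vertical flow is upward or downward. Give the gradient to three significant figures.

Total head at P-4: h = 215.28 m (water level in the standpipe).
Total head at P-10: h = 215.48 m.
Δh = h(P-4) − h(P-10) = 215.28 − 215.48 = -0.20 m.
Vertical separation Δz = 214.05 − 189.53 = 24.52 m.
|i_v| = |Δh| / Δz = 0.20 / 24.52 = 0.00816.
Head is higher in the deep piezometer, so vertical flow is upward (discharge condition).

|i_v| ≈ 0.00816; vertical flow is upward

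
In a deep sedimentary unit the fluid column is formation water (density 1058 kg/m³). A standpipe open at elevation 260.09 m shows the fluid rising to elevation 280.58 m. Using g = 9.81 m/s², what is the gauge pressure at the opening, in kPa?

Pressure head ψ = h − z = 280.58 − 260.09 = 20.49 m.
P = ρgψ = 1058 × 9.81 × 20.49 = 212665 Pa ≈ 213 kPa.

P ≈ 213 kPa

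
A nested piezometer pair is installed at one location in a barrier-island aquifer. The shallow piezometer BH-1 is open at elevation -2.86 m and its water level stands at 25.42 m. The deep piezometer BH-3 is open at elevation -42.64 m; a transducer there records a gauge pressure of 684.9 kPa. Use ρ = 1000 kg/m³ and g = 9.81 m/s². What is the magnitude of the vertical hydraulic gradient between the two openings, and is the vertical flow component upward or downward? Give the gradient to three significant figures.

Total head at BH-1: h = 25.42 m (water level in the standpipe).
Pressure head at BH-3: ψ = P/(ρg) = 684.9×1000 / (1000 × 9.81) = 69.82 m.
Total head at BH-3: h = z + ψ = -42.64 + 69.82 = 27.18 m.
Δh = h(BH-1) − h(BH-3) = 25.42 − 27.18 = -1.76 m.
Vertical separation Δz = -2.86 − (-42.64) = 39.78 m.
|i_v| = |Δh| / Δz = 1.76 / 39.78 = 0.0442.
Head is higher in the deep piezometer, so vertical flow is upward (discharge condition).

|i_v| ≈ 0.0442; vertical flow is upward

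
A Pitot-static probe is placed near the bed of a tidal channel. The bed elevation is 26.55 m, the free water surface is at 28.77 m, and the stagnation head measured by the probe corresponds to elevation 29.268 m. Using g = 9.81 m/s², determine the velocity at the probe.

Near the bed, under hydrostatic conditions, the piezometric head (z + ψ) equals the free-surface elevation, 28.77 m.
Velocity head = total − piezometric = 29.268 − 28.77 = 0.498 m.
v = √(2g·h_v) = √(2 × 9.81 × 0.498) = 3.13 m/s.

v ≈ 3.13 m/s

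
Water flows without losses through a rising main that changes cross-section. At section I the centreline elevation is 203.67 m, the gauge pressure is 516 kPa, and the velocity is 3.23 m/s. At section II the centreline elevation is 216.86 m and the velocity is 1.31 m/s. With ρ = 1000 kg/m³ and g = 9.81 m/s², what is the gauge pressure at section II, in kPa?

P₂ ≈ 391 kPa

Pressure head at I: ψ₁ = P₁/(ρg) = 516×1000 / (1000 × 9.81) = 52.60 m.
Velocity heads: v₁²/2g = 3.23²/19.62 = 0.532 m; v₂²/2g = 1.31²/19.62 = 0.087 m.
Total head H = z₁ + ψ₁ + v₁²/2g = 203.67 + 52.60 + 0.532 = 256.80 m.
ψ₂ = H − z₂ − v₂²/2g = 256.80 − 216.86 − 0.087 = 39.85 m.
P₂ = ρgψ₂ = 1000 × 9.81 × 39.85 ≈ 391 kPa.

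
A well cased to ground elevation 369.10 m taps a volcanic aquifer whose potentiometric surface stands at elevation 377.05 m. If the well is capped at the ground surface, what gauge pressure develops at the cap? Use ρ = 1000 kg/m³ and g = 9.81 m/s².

Head above the cap: Δh = 377.05 − 369.10 = 7.95 m.
P = ρgΔh = 1000 × 9.81 × 7.95 = 77990 Pa ≈ 78.0 kPa.

P ≈ 78.0 kPa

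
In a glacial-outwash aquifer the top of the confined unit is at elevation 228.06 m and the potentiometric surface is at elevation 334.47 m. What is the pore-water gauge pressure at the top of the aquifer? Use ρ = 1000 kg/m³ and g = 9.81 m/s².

Pressure head at the aquifer top: ψ = h − z = 334.47 − 228.06 = 106.41 m.
P = ρgψ = 1000 × 9.81 × 106.41 = 1043882 Pa ≈ 1040 kPa.

P ≈ 1040 kPa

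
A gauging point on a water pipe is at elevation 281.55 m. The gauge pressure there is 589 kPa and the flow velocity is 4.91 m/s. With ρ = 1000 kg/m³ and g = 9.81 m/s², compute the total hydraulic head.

h ≈ 342.82 m

Pressure head ψ = P/(ρg) = 589×1000 / (1000 × 9.81) = 60.04 m.
Velocity head = v²/(2g) = 4.91² / (2 × 9.81) = 1.229 m.
h = z + ψ + v²/(2g) = 281.55 + 60.04 + 1.229 = 342.82 m.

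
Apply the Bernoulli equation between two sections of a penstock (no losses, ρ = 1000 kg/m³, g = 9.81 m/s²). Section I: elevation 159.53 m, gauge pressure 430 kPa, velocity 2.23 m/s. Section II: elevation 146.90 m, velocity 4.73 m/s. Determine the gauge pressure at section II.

Pressure head at I: ψ₁ = P₁/(ρg) = 430×1000 / (1000 × 9.81) = 43.83 m.
Velocity heads: v₁²/2g = 2.23²/19.62 = 0.253 m; v₂²/2g = 4.73²/19.62 = 1.140 m.
Total head H = z₁ + ψ₁ + v₁²/2g = 159.53 + 43.83 + 0.253 = 203.61 m.
ψ₂ = H − z₂ − v₂²/2g = 203.61 − 146.90 − 1.140 = 55.57 m.
P₂ = ρgψ₂ = 1000 × 9.81 × 55.57 ≈ 545 kPa.

P₂ ≈ 545 kPa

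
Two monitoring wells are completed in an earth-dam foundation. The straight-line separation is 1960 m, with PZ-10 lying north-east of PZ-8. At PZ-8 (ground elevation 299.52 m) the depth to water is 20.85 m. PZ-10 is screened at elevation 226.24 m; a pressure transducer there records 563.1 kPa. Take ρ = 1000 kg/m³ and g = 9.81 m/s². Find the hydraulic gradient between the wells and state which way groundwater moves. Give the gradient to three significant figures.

i ≈ 0.00254; groundwater flows toward the south-west

Total head at PZ-8: h = 299.52 − 20.85 = 278.67 m.
Pressure head at PZ-10: ψ = P/(ρg) = 563.1×1000 / (1000 × 9.81) = 57.40 m.
Total head at PZ-10: h = z + ψ = 226.24 + 57.40 = 283.64 m.
Head difference: h(PZ-8) − h(PZ-10) = 278.67 − 283.64 = -4.97 m.
Hydraulic gradient: i = |Δh| / L = 4.97 / 1960 = 0.00254.
Flow is from higher to lower head: from PZ-10 toward PZ-8, i.e. toward the south-west.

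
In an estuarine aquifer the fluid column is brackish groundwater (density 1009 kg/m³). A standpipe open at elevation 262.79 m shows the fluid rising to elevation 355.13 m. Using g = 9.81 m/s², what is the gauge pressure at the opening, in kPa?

P ≈ 914 kPa

Pressure head ψ = h − z = 355.13 − 262.79 = 92.34 m.
P = ρgψ = 1009 × 9.81 × 92.34 = 914008 Pa ≈ 914 kPa.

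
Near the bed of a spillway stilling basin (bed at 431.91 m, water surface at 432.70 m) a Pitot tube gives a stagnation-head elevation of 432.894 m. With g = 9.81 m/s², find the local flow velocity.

Near the bed, under hydrostatic conditions, the piezometric head (z + ψ) equals the free-surface elevation, 432.70 m.
Velocity head = total − piezometric = 432.894 − 432.70 = 0.194 m.
v = √(2g·h_v) = √(2 × 9.81 × 0.194) = 1.95 m/s.

v ≈ 1.95 m/s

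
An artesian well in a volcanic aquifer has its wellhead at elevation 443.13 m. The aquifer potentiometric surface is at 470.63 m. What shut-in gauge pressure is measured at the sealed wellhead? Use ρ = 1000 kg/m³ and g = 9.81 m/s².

Head above the cap: Δh = 470.63 − 443.13 = 27.50 m.
P = ρgΔh = 1000 × 9.81 × 27.50 = 269775 Pa ≈ 270 kPa.

P ≈ 270 kPa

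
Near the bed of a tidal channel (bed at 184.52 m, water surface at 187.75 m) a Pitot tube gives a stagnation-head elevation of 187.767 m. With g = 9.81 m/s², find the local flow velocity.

v ≈ 0.578 m/s

Near the bed, under hydrostatic conditions, the piezometric head (z + ψ) equals the free-surface elevation, 187.75 m.
Velocity head = total − piezometric = 187.767 − 187.75 = 0.017 m.
v = √(2g·h_v) = √(2 × 9.81 × 0.017) = 0.578 m/s.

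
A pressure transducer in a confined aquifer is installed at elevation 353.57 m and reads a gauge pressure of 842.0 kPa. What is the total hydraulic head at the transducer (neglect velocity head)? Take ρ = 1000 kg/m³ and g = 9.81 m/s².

h ≈ 439.40 m

ψ = P/(ρg) = 842.0×1000 / (1000 × 9.81) = 85.83 m.
h = z + ψ = 353.57 + 85.83 = 439.40 m.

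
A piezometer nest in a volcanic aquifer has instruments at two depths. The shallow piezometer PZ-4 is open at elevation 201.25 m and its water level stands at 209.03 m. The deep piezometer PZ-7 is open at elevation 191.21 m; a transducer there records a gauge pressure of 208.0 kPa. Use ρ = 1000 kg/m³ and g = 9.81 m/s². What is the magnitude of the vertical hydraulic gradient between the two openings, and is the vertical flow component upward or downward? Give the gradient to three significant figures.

|i_v| ≈ 0.337; vertical flow is upward

Total head at PZ-4: h = 209.03 m (water level in the standpipe).
Pressure head at PZ-7: ψ = P/(ρg) = 208.0×1000 / (1000 × 9.81) = 21.20 m.
Total head at PZ-7: h = z + ψ = 191.21 + 21.20 = 212.41 m.
Δh = h(PZ-4) − h(PZ-7) = 209.03 − 212.41 = -3.38 m.
Vertical separation Δz = 201.25 − 191.21 = 10.04 m.
|i_v| = |Δh| / Δz = 3.38 / 10.04 = 0.337.
Head is higher in the deep piezometer, so vertical flow is upward (discharge condition).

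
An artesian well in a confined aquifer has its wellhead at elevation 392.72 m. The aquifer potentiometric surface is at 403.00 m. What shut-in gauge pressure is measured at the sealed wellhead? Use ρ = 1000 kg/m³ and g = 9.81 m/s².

P ≈ 101 kPa

Head above the cap: Δh = 403.00 − 392.72 = 10.28 m.
P = ρgΔh = 1000 × 9.81 × 10.28 = 100847 Pa ≈ 101 kPa.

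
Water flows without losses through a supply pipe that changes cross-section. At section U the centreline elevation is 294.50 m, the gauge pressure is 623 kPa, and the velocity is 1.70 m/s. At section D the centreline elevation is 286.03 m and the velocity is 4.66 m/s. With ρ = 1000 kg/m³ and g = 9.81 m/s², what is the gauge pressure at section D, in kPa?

P₂ ≈ 697 kPa

Pressure head at U: ψ₁ = P₁/(ρg) = 623×1000 / (1000 × 9.81) = 63.51 m.
Velocity heads: v₁²/2g = 1.70²/19.62 = 0.147 m; v₂²/2g = 4.66²/19.62 = 1.107 m.
Total head H = z₁ + ψ₁ + v₁²/2g = 294.50 + 63.51 + 0.147 = 358.16 m.
ψ₂ = H − z₂ − v₂²/2g = 358.16 − 286.03 − 1.107 = 71.02 m.
P₂ = ρgψ₂ = 1000 × 9.81 × 71.02 ≈ 697 kPa.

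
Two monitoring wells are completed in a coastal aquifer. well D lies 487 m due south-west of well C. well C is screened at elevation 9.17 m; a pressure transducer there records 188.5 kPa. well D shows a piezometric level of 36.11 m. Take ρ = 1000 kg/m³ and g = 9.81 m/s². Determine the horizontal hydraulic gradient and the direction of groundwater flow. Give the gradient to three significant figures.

Pressure head at well C: ψ = P/(ρg) = 188.5×1000 / (1000 × 9.81) = 19.22 m.
Total head at well C: h = z + ψ = 9.17 + 19.22 = 28.39 m.
Total head at well D: h = 36.11 m (water level in the piezometer is the total head).
Head difference: h(well C) − h(well D) = 28.39 − 36.11 = -7.72 m.
Hydraulic gradient: i = |Δh| / L = 7.72 / 487 = 0.0159.
Flow is from higher to lower head: from well D toward well C, i.e. toward the north-east.

i ≈ 0.0159; groundwater flows toward the north-east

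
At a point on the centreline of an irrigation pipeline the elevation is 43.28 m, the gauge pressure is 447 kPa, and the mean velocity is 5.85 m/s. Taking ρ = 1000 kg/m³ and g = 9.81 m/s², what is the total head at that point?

h ≈ 90.59 m

Pressure head ψ = P/(ρg) = 447×1000 / (1000 × 9.81) = 45.57 m.
Velocity head = v²/(2g) = 5.85² / (2 × 9.81) = 1.744 m.
h = z + ψ + v²/(2g) = 43.28 + 45.57 + 1.744 = 90.59 m.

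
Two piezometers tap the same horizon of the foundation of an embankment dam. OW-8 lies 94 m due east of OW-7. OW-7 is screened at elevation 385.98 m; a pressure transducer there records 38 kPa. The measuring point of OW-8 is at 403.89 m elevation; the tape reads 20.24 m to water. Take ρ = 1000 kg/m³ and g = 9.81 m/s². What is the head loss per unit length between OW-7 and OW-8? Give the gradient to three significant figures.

i ≈ 0.0660 m/m

Pressure head at OW-7: ψ = P/(ρg) = 38×1000 / (1000 × 9.81) = 3.87 m.
Total head at OW-7: h = z + ψ = 385.98 + 3.87 = 389.85 m.
Total head at OW-8: h = 403.89 − 20.24 = 383.65 m.
Head difference: h(OW-7) − h(OW-8) = 389.85 − 383.65 = 6.20 m.
Hydraulic gradient: i = |Δh| / L = 6.20 / 94 = 0.0660.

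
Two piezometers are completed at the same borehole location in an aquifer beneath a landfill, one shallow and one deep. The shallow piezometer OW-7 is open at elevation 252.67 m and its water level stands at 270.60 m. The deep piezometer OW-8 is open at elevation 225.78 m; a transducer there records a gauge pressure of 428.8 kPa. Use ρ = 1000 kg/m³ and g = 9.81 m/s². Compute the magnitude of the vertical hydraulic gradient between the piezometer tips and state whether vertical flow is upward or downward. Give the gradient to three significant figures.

Total head at OW-7: h = 270.60 m (water level in the standpipe).
Pressure head at OW-8: ψ = P/(ρg) = 428.8×1000 / (1000 × 9.81) = 43.71 m.
Total head at OW-8: h = z + ψ = 225.78 + 43.71 = 269.49 m.
Δh = h(OW-7) − h(OW-8) = 270.60 − 269.49 = 1.11 m.
Vertical separation Δz = 252.67 − 225.78 = 26.89 m.
|i_v| = |Δh| / Δz = 1.11 / 26.89 = 0.0413.
Head is higher in the shallow piezometer, so vertical flow is downward (recharge condition).

|i_v| ≈ 0.0413; vertical flow is downward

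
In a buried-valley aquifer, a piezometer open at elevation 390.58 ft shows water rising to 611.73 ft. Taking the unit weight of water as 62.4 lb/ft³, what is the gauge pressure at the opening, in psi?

P ≈ 95.8 psi

Pressure head ψ = h − z = 611.73 − 390.58 = 221.15 ft.
P = γ·ψ / 144 = 62.4 × 221.15 / 144 = 95.8 psi.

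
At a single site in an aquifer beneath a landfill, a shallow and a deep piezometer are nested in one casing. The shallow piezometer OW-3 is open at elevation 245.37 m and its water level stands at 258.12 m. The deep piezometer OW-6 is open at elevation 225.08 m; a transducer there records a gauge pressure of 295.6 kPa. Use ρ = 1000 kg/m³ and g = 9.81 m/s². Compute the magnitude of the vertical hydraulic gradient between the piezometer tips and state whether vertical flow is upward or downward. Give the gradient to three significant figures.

|i_v| ≈ 0.143; vertical flow is downward

Total head at OW-3: h = 258.12 m (water level in the standpipe).
Pressure head at OW-6: ψ = P/(ρg) = 295.6×1000 / (1000 × 9.81) = 30.13 m.
Total head at OW-6: h = z + ψ = 225.08 + 30.13 = 255.21 m.
Δh = h(OW-3) − h(OW-6) = 258.12 − 255.21 = 2.91 m.
Vertical separation Δz = 245.37 − 225.08 = 20.29 m.
|i_v| = |Δh| / Δz = 2.91 / 20.29 = 0.143.
Head is higher in the shallow piezometer, so vertical flow is downward (recharge condition).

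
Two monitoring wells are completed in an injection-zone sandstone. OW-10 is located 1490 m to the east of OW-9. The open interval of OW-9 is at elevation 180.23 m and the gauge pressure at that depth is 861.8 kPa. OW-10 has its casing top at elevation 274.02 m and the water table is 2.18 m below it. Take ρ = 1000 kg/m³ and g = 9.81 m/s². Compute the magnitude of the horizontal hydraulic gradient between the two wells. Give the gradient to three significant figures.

i ≈ 0.00252

Pressure head at OW-9: ψ = P/(ρg) = 861.8×1000 / (1000 × 9.81) = 87.85 m.
Total head at OW-9: h = z + ψ = 180.23 + 87.85 = 268.08 m.
Total head at OW-10: h = 274.02 − 2.18 = 271.84 m.
Head difference: h(OW-9) − h(OW-10) = 268.08 − 271.84 = -3.76 m.
Hydraulic gradient: i = |Δh| / L = 3.76 / 1490 = 0.00252.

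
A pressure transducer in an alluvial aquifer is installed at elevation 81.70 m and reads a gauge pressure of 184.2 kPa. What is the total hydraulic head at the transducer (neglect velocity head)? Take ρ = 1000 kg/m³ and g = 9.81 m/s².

h ≈ 100.48 m

ψ = P/(ρg) = 184.2×1000 / (1000 × 9.81) = 18.78 m.
h = z + ψ = 81.70 + 18.78 = 100.48 m.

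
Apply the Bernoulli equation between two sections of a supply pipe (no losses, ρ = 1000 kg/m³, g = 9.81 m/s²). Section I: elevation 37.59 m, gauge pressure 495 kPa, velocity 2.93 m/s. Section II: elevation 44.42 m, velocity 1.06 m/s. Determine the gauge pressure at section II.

Pressure head at I: ψ₁ = P₁/(ρg) = 495×1000 / (1000 × 9.81) = 50.46 m.
Velocity heads: v₁²/2g = 2.93²/19.62 = 0.438 m; v₂²/2g = 1.06²/19.62 = 0.057 m.
Total head H = z₁ + ψ₁ + v₁²/2g = 37.59 + 50.46 + 0.438 = 88.49 m.
ψ₂ = H − z₂ − v₂²/2g = 88.49 − 44.42 − 0.057 = 44.01 m.
P₂ = ρgψ₂ = 1000 × 9.81 × 44.01 ≈ 432 kPa.

P₂ ≈ 432 kPa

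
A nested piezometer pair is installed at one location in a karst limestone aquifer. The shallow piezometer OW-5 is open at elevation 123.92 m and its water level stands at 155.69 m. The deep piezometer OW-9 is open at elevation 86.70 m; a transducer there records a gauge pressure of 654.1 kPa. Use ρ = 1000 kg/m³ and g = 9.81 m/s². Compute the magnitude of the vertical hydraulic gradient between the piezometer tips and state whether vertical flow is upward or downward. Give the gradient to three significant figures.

|i_v| ≈ 0.0621; vertical flow is downward

Total head at OW-5: h = 155.69 m (water level in the standpipe).
Pressure head at OW-9: ψ = P/(ρg) = 654.1×1000 / (1000 × 9.81) = 66.68 m.
Total head at OW-9: h = z + ψ = 86.70 + 66.68 = 153.38 m.
Δh = h(OW-5) − h(OW-9) = 155.69 − 153.38 = 2.31 m.
Vertical separation Δz = 123.92 − 86.70 = 37.22 m.
|i_v| = |Δh| / Δz = 2.31 / 37.22 = 0.0621.
Head is higher in the shallow piezometer, so vertical flow is downward (recharge condition).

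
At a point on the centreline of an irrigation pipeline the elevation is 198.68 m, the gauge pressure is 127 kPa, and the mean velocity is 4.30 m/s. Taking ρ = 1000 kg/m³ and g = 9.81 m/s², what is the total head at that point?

Pressure head ψ = P/(ρg) = 127×1000 / (1000 × 9.81) = 12.95 m.
Velocity head = v²/(2g) = 4.30² / (2 × 9.81) = 0.942 m.
h = z + ψ + v²/(2g) = 198.68 + 12.95 + 0.942 = 212.57 m.

h ≈ 212.57 m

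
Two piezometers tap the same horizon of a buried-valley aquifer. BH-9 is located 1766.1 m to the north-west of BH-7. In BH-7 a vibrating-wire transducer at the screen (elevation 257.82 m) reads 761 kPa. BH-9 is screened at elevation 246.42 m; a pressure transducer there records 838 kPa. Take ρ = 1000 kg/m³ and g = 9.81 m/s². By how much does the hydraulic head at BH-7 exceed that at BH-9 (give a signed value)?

Pressure head at BH-7: ψ = P/(ρg) = 761×1000 / (1000 × 9.81) = 77.57 m.
Total head at BH-7: h = z + ψ = 257.82 + 77.57 = 335.39 m.
Pressure head at BH-9: ψ = P/(ρg) = 838×1000 / (1000 × 9.81) = 85.42 m.
Total head at BH-9: h = z + ψ = 246.42 + 85.42 = 331.84 m.
Head difference: h(BH-7) − h(BH-9) = 335.39 − 331.84 = 3.55 m.

Δh ≈ 3.55 m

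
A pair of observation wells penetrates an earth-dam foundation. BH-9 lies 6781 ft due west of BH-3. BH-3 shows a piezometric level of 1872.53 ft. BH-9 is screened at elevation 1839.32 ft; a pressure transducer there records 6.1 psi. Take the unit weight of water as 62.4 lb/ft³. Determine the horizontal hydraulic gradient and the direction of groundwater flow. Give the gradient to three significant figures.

i ≈ 0.00282; groundwater flows toward the west

Total head at BH-3: h = 1872.53 ft (water level in the piezometer is the total head).
Pressure head at BH-9: ψ = 144·P/γ = 144 × 6.1 / 62.4 = 14.08 ft.
Total head at BH-9: h = z + ψ = 1839.32 + 14.08 = 1853.40 ft.
Head difference: h(BH-3) − h(BH-9) = 1872.53 − 1853.40 = 19.13 ft.
Hydraulic gradient: i = |Δh| / L = 19.13 / 6781 = 0.00282.
Flow is from higher to lower head: from BH-3 toward BH-9, i.e. toward the west.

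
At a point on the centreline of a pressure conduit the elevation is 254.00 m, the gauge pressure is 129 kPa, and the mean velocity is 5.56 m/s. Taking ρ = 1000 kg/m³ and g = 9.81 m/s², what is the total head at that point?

Pressure head ψ = P/(ρg) = 129×1000 / (1000 × 9.81) = 13.15 m.
Velocity head = v²/(2g) = 5.56² / (2 × 9.81) = 1.576 m.
h = z + ψ + v²/(2g) = 254.00 + 13.15 + 1.576 = 268.73 m.

h ≈ 268.73 m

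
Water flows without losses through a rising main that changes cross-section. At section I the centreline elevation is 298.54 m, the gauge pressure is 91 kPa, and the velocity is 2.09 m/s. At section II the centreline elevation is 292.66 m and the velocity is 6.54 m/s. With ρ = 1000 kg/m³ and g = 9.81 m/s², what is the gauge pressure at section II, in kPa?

Pressure head at I: ψ₁ = P₁/(ρg) = 91×1000 / (1000 × 9.81) = 9.28 m.
Velocity heads: v₁²/2g = 2.09²/19.62 = 0.223 m; v₂²/2g = 6.54²/19.62 = 2.180 m.
Total head H = z₁ + ψ₁ + v₁²/2g = 298.54 + 9.28 + 0.223 = 308.04 m.
ψ₂ = H − z₂ − v₂²/2g = 308.04 − 292.66 − 2.180 = 13.20 m.
P₂ = ρgψ₂ = 1000 × 9.81 × 13.20 ≈ 129 kPa.

P₂ ≈ 129 kPa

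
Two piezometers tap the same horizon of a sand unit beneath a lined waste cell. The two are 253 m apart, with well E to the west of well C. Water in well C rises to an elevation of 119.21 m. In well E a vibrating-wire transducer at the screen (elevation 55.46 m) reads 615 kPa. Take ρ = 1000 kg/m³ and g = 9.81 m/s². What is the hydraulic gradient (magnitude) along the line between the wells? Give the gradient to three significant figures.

Total head at well C: h = 119.21 m (water level in the piezometer is the total head).
Pressure head at well E: ψ = P/(ρg) = 615×1000 / (1000 × 9.81) = 62.69 m.
Total head at well E: h = z + ψ = 55.46 + 62.69 = 118.15 m.
Head difference: h(well C) − h(well E) = 119.21 − 118.15 = 1.06 m.
Hydraulic gradient: i = |Δh| / L = 1.06 / 253 = 0.00419.

i ≈ 0.00419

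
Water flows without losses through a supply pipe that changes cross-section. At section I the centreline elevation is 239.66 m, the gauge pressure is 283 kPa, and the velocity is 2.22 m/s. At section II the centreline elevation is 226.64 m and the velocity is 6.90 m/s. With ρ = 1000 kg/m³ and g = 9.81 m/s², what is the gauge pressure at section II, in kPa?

P₂ ≈ 389 kPa

Pressure head at I: ψ₁ = P₁/(ρg) = 283×1000 / (1000 × 9.81) = 28.85 m.
Velocity heads: v₁²/2g = 2.22²/19.62 = 0.251 m; v₂²/2g = 6.90²/19.62 = 2.427 m.
Total head H = z₁ + ψ₁ + v₁²/2g = 239.66 + 28.85 + 0.251 = 268.76 m.
ψ₂ = H − z₂ − v₂²/2g = 268.76 − 226.64 − 2.427 = 39.69 m.
P₂ = ρgψ₂ = 1000 × 9.81 × 39.69 ≈ 389 kPa.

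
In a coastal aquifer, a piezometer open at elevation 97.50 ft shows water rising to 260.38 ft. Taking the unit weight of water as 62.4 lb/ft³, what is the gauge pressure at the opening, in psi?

Pressure head ψ = h − z = 260.38 − 97.50 = 162.88 ft.
P = γ·ψ / 144 = 62.4 × 162.88 / 144 = 70.6 psi.

P ≈ 70.6 psi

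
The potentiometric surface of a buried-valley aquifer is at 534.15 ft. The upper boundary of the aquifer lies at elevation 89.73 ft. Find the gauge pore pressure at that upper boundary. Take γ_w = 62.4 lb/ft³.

P ≈ 193 psi

Pressure head at the aquifer top: ψ = h − z = 534.15 − 89.73 = 444.42 ft.
P = γψ/144 = 62.4 × 444.42 / 144 = 193 psi.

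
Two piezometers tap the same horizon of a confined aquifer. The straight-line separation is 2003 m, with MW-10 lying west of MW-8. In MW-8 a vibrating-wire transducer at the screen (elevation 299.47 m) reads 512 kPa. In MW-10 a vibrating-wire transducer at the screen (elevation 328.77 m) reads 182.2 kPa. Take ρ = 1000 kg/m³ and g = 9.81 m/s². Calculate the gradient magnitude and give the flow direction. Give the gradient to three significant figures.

Pressure head at MW-8: ψ = P/(ρg) = 512×1000 / (1000 × 9.81) = 52.19 m.
Total head at MW-8: h = z + ψ = 299.47 + 52.19 = 351.66 m.
Pressure head at MW-10: ψ = P/(ρg) = 182.2×1000 / (1000 × 9.81) = 18.57 m.
Total head at MW-10: h = z + ψ = 328.77 + 18.57 = 347.34 m.
Head difference: h(MW-8) − h(MW-10) = 351.66 − 347.34 = 4.32 m.
Hydraulic gradient: i = |Δh| / L = 4.32 / 2003 = 0.00216.
Flow is from higher to lower head: from MW-8 toward MW-10, i.e. toward the west.

i ≈ 0.00216; groundwater flows toward the west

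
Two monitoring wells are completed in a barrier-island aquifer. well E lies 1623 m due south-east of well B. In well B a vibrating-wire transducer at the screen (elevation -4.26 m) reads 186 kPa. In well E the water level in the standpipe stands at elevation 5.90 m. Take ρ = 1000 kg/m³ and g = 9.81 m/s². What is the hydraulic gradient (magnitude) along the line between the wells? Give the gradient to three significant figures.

i ≈ 0.00542

Pressure head at well B: ψ = P/(ρg) = 186×1000 / (1000 × 9.81) = 18.96 m.
Total head at well B: h = z + ψ = -4.26 + 18.96 = 14.70 m.
Total head at well E: h = 5.90 m (water level in the piezometer is the total head).
Head difference: h(well B) − h(well E) = 14.70 − 5.90 = 8.80 m.
Hydraulic gradient: i = |Δh| / L = 8.80 / 1623 = 0.00542.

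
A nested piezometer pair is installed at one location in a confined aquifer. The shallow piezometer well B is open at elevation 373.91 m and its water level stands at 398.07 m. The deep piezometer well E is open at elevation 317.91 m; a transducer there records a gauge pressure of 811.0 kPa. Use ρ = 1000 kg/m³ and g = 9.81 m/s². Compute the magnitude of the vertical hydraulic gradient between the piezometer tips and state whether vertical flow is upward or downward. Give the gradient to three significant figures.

Total head at well B: h = 398.07 m (water level in the standpipe).
Pressure head at well E: ψ = P/(ρg) = 811.0×1000 / (1000 × 9.81) = 82.67 m.
Total head at well E: h = z + ψ = 317.91 + 82.67 = 400.58 m.
Δh = h(well B) − h(well E) = 398.07 − 400.58 = -2.51 m.
Vertical separation Δz = 373.91 − 317.91 = 56.00 m.
|i_v| = |Δh| / Δz = 2.51 / 56.00 = 0.0448.
Head is higher in the deep piezometer, so vertical flow is upward (discharge condition).

|i_v| ≈ 0.0448; vertical flow is upward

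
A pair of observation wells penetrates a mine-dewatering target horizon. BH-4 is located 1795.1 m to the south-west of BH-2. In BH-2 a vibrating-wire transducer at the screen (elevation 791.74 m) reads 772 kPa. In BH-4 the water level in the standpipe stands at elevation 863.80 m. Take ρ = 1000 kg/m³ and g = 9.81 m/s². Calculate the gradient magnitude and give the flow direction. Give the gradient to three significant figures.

Pressure head at BH-2: ψ = P/(ρg) = 772×1000 / (1000 × 9.81) = 78.70 m.
Total head at BH-2: h = z + ψ = 791.74 + 78.70 = 870.44 m.
Total head at BH-4: h = 863.80 m (water level in the piezometer is the total head).
Head difference: h(BH-2) − h(BH-4) = 870.44 − 863.80 = 6.64 m.
Hydraulic gradient: i = |Δh| / L = 6.64 / 1795.1 = 0.00370.
Flow is from higher to lower head: from BH-2 toward BH-4, i.e. toward the south-west.

i ≈ 0.00370; groundwater flows toward the south-west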